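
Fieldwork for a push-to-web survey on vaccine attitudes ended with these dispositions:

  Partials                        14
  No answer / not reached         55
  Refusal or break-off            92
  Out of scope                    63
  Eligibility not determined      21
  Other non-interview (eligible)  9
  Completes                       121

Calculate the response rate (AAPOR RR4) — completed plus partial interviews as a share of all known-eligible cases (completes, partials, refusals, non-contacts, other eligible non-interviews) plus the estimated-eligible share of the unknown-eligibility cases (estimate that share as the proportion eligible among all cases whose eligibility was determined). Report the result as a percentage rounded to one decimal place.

Numerator → 121 + 14 = 135
Eligible (known) → 121 + 14 + 92 + 55 + 9 = 291
e = 291 / (291 + 63) = 291 / 354 = 0.8220
Estimated eligible among unknowns → 0.8220 × 21 = 17.26
Denom → 291 + 17.26 = 308.26
RR4 = 135 / 308.26 = 0.4379

43.8%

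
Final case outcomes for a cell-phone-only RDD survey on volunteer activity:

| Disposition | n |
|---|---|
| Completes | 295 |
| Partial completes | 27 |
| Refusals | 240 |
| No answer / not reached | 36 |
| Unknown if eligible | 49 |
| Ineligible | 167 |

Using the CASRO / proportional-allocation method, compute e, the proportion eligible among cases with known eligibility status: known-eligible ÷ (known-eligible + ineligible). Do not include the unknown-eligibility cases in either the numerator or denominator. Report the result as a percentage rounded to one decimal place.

Determined eligible = 295 + 27 + 240 + 36 = 598
e = 598 / (598 + 167) = 598 / 765 = 0.7817

78.2%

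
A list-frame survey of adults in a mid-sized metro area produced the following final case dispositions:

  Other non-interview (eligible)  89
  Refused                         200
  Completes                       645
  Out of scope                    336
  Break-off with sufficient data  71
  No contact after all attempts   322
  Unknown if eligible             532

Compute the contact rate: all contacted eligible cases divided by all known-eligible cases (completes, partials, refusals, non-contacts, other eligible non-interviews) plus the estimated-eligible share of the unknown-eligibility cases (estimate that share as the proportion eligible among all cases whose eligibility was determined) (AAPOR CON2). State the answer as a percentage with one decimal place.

57.4%

Numerator = 645 + 71 + 200 + 89 = 1005
Eligible (known) = 645 + 71 + 200 + 322 + 89 = 1327
e = 1327 / (1327 + 336) = 1327 / 1663 = 0.7980
Eligible share of unknowns = 0.7980 × 532 = 424.54
Base = 1327 + 424.54 = 1751.54
CON2 = 1005 / 1751.54 = 0.5738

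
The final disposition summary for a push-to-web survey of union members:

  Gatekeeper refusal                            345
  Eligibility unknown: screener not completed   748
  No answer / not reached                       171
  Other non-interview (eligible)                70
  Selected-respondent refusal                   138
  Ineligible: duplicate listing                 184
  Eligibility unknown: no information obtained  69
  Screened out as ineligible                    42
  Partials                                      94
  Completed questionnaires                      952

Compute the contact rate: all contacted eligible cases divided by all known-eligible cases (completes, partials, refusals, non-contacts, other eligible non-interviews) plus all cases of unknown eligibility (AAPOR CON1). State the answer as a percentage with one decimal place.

61.8%

Refusal or break-off = 345 + 138 = 483
Unknown eligibility = 748 + 69 = 817
Ineligible = 42 + 184 = 226
Num = 952 + 94 + 483 + 70 = 1599
Base = 952 + 94 + 483 + 171 + 70 + 817 = 2587
CON1 = 1599 / 2587 = 0.6181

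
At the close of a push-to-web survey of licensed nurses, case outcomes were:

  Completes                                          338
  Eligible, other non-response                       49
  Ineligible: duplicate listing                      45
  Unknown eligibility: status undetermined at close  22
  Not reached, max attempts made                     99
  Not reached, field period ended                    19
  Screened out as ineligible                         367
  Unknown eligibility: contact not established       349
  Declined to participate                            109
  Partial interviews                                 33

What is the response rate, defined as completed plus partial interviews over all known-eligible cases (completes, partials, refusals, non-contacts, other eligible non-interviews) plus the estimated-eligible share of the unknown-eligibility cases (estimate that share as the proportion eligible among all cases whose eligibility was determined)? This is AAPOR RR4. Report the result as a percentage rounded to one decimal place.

Never reached = 19 + 99 = 118
Eligibility not determined = 349 + 22 = 371
Out of scope = 367 + 45 = 412
Numerator: 338 + 33 = 371
Determined eligible: 338 + 33 + 109 + 118 + 49 = 647
e = 647 / (647 + 412) = 647 / 1059 = 0.6110
e × U: 0.6110 × 371 = 226.68
Denom: 647 + 226.68 = 873.68
RR4 = 371 / 873.68 = 0.4246

42.5%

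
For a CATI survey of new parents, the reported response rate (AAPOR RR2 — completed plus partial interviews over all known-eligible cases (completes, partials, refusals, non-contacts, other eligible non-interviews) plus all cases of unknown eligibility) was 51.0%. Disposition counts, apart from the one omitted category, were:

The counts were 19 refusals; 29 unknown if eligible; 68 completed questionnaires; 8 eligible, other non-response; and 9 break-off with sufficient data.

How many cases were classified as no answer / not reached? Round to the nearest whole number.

Numerator: 68 + 9 = 77
RR2 = 77 / D = 0.510
D = 77 / 0.510 = 151.0
Other denominator terms total 133
no answer / not reached = 151.0 − 133 ≈ 18

18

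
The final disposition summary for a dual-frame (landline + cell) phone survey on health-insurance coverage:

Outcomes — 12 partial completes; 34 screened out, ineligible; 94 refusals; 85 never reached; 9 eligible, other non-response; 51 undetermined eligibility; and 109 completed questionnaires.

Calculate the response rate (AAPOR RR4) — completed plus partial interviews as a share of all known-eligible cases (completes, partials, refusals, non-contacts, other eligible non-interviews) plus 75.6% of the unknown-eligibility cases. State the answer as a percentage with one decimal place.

34.8%

Numerator: 109 + 12 = 121
Known eligible: 109 + 12 + 94 + 85 + 9 = 309
Eligible share of unknowns: 0.7560 × 51 = 38.56
Base: 309 + 38.56 = 347.56
RR4 = 121 / 347.56 = 0.3481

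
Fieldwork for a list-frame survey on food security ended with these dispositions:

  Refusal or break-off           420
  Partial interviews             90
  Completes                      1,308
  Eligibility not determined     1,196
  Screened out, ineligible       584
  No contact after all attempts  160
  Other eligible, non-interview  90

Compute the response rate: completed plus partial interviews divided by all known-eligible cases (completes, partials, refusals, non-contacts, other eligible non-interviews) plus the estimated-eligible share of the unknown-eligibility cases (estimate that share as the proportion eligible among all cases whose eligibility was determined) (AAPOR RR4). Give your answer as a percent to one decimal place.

46.6%

Numerator = 1308 + 90 = 1398
Eligible (known) = 1308 + 90 + 420 + 160 + 90 = 2068
e = 2068 / (2068 + 584) = 2068 / 2652 = 0.7798
e × U = 0.7798 × 1196 = 932.64
Denominator = 2068 + 932.64 = 3000.64
RR4 = 1398 / 3000.64 = 0.4659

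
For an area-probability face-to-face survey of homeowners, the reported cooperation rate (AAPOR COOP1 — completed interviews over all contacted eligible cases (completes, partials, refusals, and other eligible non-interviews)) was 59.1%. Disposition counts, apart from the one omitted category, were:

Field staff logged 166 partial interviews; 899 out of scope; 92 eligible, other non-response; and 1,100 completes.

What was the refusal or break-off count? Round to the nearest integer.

COOP1 = 1100 / D = 0.591
D = 1100 / 0.591 = 1861.3
Rest of base = 1358
refusal or break-off = 1861.3 − 1358 ≈ 503

503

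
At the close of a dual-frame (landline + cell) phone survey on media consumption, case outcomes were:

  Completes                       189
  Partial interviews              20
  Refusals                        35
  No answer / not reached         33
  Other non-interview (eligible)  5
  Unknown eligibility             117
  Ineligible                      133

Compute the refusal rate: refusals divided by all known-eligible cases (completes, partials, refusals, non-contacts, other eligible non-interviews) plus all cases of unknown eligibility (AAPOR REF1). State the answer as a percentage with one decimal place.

8.8%

Num = 35
Denom = 189 + 20 + 35 + 33 + 5 + 117 = 399
REF1 = 35 / 399 = 0.0877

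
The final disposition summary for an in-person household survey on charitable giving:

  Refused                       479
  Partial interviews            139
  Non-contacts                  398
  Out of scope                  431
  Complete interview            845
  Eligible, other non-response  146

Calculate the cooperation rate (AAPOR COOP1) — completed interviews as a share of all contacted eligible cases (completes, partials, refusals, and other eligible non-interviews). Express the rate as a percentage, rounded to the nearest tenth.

52.5%

Num = 845
Denominator = 845 + 139 + 479 + 146 = 1609
COOP1 = 845 / 1609 = 0.5252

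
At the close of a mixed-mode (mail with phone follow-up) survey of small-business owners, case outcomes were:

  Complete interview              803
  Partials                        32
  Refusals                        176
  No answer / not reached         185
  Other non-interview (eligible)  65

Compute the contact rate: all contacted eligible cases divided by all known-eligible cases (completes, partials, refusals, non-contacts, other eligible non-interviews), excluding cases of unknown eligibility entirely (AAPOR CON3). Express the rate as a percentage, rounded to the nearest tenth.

85.3%

Top: 803 + 32 + 176 + 65 = 1076
Base: 803 + 32 + 176 + 185 + 65 = 1261
CON3 = 1076 / 1261 = 0.8533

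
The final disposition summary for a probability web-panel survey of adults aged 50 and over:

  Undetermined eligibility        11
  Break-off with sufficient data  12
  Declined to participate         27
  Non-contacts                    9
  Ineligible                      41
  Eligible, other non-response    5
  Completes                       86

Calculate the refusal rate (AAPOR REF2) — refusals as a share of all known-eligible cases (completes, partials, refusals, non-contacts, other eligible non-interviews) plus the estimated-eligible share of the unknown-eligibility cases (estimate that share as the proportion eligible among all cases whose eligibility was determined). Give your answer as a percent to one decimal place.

Top = 27
Known eligible = 86 + 12 + 27 + 9 + 5 = 139
e = 139 / (139 + 41) = 139 / 180 = 0.7722
Estimated eligible among unknowns = 0.7722 × 11 = 8.49
Base = 139 + 8.49 = 147.49
REF2 = 27 / 147.49 = 0.1831

18.3%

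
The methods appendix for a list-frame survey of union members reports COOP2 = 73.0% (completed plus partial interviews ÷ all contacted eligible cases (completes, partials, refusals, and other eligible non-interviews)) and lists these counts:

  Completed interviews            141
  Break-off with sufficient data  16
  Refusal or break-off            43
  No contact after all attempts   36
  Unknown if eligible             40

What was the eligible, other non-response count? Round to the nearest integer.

15

Top → 141 + 16 = 157
COOP2 = 157 / D = 0.730
D = 157 / 0.730 = 215.1
Other denominator terms total 200
eligible, other non-response = 215.1 − 200 ≈ 15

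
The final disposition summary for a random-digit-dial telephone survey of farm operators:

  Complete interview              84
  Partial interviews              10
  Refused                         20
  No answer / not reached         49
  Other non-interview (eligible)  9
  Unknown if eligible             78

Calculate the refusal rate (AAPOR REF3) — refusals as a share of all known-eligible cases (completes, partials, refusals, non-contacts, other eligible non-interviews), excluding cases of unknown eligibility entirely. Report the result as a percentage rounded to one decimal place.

11.6%

Num → 20
Base → 84 + 10 + 20 + 49 + 9 = 172
REF3 = 20 / 172 = 0.1163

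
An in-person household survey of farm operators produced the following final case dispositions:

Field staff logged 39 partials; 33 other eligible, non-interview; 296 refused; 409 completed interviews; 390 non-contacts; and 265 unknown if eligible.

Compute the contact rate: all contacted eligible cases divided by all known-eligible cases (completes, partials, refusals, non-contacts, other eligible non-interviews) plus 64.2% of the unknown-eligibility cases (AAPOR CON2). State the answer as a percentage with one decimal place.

58.1%

Top → 409 + 39 + 296 + 33 = 777
Eligible (known) → 409 + 39 + 296 + 390 + 33 = 1167
Estimated eligible among unknowns → 0.6420 × 265 = 170.13
Denominator → 1167 + 170.13 = 1337.13
CON2 = 777 / 1337.13 = 0.5811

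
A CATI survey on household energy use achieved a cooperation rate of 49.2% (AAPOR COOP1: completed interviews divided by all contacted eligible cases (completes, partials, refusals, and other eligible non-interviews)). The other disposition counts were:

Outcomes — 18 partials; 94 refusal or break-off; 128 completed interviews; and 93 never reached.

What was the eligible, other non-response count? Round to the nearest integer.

20

COOP1 = 128 / D = 0.492
D = 128 / 0.492 = 260.2
Other denominator terms total 240
eligible, other non-response = 260.2 − 240 ≈ 20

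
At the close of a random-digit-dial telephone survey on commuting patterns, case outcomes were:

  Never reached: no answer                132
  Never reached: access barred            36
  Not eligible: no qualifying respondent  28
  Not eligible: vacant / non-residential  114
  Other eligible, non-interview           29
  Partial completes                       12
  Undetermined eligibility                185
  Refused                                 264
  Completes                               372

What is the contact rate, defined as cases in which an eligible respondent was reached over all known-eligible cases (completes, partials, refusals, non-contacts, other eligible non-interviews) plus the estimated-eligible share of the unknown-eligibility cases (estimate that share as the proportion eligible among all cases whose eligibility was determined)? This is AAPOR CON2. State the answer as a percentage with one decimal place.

67.5%

Never reached = 132 + 36 = 168
Ineligible = 28 + 114 = 142
Top = 372 + 12 + 264 + 29 = 677
Determined eligible = 372 + 12 + 264 + 168 + 29 = 845
e = 845 / (845 + 142) = 845 / 987 = 0.8561
Eligible share of unknowns = 0.8561 × 185 = 158.38
Base = 845 + 158.38 = 1003.38
CON2 = 677 / 1003.38 = 0.6747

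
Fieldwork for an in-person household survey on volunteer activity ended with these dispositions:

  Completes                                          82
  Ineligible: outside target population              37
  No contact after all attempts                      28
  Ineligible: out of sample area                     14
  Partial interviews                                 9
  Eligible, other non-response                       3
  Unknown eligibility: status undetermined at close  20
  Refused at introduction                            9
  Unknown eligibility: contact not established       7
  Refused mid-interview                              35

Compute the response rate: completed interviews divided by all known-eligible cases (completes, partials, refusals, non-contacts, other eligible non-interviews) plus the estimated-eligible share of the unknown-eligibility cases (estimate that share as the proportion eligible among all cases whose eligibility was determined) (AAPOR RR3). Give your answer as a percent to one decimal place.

Declined to participate = 9 + 35 = 44
Eligibility not determined = 7 + 20 = 27
Out of scope = 37 + 14 = 51
Numerator: 82
Determined eligible: 82 + 9 + 44 + 28 + 3 = 166
e = 166 / (166 + 51) = 166 / 217 = 0.7650
e × U: 0.7650 × 27 = 20.66
Denominator: 166 + 20.66 = 186.66
RR3 = 82 / 186.66 = 0.4393

43.9%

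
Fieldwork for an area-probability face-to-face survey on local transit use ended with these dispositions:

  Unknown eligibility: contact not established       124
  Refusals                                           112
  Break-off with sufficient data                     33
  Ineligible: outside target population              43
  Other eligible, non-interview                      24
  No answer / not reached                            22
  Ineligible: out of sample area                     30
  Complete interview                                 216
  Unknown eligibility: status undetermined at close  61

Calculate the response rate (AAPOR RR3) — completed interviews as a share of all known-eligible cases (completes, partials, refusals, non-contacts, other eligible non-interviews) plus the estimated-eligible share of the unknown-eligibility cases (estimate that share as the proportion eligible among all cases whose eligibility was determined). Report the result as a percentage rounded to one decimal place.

Undetermined eligibility = 124 + 61 = 185
Out of scope = 43 + 30 = 73
Num → 216
Determined eligible → 216 + 33 + 112 + 22 + 24 = 407
e = 407 / (407 + 73) = 407 / 480 = 0.8479
e × U → 0.8479 × 185 = 156.86
Denominator → 407 + 156.86 = 563.86
RR3 = 216 / 563.86 = 0.3831

38.3%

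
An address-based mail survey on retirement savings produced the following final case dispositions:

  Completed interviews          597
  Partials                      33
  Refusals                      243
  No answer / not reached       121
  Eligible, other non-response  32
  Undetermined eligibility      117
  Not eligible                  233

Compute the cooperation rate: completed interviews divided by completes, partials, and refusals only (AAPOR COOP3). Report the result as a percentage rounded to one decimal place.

Num → 597
Denominator → 597 + 33 + 243 = 873
COOP3 = 597 / 873 = 0.6838

68.4%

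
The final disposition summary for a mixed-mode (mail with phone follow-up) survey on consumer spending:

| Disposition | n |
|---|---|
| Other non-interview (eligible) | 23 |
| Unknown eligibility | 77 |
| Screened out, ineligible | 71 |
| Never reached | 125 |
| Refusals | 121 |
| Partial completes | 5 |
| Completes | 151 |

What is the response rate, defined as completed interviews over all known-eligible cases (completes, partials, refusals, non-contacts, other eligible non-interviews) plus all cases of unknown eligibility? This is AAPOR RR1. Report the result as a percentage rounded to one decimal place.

30.1%

Numerator → 151
Denom → 151 + 5 + 121 + 125 + 23 + 77 = 502
RR1 = 151 / 502 = 0.3008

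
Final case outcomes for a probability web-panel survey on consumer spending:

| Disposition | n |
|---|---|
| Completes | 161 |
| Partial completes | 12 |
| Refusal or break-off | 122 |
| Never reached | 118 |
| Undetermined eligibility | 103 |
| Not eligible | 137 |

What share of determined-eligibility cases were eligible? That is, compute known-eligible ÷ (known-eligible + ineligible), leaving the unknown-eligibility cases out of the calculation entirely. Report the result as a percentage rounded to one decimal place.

75.1%

Known eligible: 161 + 12 + 122 + 118 = 413
e = 413 / (413 + 137) = 413 / 550 = 0.7509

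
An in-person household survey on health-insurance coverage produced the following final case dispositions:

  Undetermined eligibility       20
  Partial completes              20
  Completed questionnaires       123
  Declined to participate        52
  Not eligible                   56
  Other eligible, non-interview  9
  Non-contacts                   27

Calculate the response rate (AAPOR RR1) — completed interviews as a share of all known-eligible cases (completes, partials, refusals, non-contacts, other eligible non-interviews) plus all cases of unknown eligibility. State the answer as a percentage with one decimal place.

Num: 123
Base: 123 + 20 + 52 + 27 + 9 + 20 = 251
RR1 = 123 / 251 = 0.4900

49.0%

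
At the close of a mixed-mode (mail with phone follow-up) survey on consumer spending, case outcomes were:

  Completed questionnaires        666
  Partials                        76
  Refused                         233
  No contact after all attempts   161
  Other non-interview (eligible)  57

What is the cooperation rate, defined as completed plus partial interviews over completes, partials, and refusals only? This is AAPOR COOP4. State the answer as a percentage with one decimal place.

Numerator: 666 + 76 = 742
Denominator: 666 + 76 + 233 = 975
COOP4 = 742 / 975 = 0.7610

76.1%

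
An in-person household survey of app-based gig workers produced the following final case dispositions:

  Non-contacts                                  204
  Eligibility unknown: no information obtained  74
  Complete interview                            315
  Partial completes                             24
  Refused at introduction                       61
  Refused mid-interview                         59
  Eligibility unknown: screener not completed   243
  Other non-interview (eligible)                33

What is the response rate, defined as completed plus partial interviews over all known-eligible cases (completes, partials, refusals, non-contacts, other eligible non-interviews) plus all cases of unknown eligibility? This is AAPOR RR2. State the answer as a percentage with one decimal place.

Refusals = 61 + 59 = 120
Undetermined eligibility = 243 + 74 = 317
Num → 315 + 24 = 339
Base → 315 + 24 + 120 + 204 + 33 + 317 = 1013
RR2 = 339 / 1013 = 0.3346

33.5%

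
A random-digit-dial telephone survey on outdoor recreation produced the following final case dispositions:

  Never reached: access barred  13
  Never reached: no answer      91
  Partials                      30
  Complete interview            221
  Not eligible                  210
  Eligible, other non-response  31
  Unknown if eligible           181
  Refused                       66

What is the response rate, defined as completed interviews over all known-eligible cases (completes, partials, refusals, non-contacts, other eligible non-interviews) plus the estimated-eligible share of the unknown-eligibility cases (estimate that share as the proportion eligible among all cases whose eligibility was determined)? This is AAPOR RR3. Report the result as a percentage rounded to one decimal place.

38.4%

No answer / not reached = 91 + 13 = 104
Top: 221
Known eligible: 221 + 30 + 66 + 104 + 31 = 452
e = 452 / (452 + 210) = 452 / 662 = 0.6828
Eligible share of unknowns: 0.6828 × 181 = 123.59
Denom: 452 + 123.59 = 575.59
RR3 = 221 / 575.59 = 0.3840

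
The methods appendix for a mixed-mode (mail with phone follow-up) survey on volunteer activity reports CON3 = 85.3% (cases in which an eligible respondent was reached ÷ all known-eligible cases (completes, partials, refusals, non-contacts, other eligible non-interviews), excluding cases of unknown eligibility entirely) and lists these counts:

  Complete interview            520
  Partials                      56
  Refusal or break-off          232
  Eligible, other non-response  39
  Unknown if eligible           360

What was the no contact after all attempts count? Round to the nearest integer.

146

Top → 520 + 56 + 232 + 39 = 847
CON3 = 847 / D = 0.853
D = 847 / 0.853 = 993.0
Rest of base = 847
no contact after all attempts = 993.0 − 847 ≈ 146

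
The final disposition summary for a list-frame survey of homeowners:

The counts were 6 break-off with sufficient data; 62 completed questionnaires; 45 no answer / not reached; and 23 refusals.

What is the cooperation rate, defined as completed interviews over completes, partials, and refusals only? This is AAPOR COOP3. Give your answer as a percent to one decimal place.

Top: 62
Denominator: 62 + 6 + 23 = 91
COOP3 = 62 / 91 = 0.6813

68.1%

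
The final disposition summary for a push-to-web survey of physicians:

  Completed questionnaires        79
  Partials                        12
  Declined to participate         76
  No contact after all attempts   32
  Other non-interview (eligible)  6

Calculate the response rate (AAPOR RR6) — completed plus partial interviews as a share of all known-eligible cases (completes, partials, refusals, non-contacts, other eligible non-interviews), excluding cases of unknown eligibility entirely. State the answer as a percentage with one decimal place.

44.4%

Top → 79 + 12 = 91
Denom → 79 + 12 + 76 + 32 + 6 = 205
RR6 = 91 / 205 = 0.4439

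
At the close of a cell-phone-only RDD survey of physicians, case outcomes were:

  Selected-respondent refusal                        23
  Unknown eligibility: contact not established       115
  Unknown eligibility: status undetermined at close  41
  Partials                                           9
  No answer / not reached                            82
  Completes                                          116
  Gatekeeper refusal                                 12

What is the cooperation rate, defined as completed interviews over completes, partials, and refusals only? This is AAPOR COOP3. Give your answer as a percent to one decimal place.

Refusal or break-off = 12 + 23 = 35
Unknown eligibility = 115 + 41 = 156
Top → 116
Denom → 116 + 9 + 35 = 160
COOP3 = 116 / 160 = 0.7250

72.5%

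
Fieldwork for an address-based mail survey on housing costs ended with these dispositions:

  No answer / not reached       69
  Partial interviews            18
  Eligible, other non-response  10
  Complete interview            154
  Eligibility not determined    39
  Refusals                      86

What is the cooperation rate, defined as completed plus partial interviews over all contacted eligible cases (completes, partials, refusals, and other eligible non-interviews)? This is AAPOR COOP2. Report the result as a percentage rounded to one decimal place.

64.2%

Numerator → 154 + 18 = 172
Base → 154 + 18 + 86 + 10 = 268
COOP2 = 172 / 268 = 0.6418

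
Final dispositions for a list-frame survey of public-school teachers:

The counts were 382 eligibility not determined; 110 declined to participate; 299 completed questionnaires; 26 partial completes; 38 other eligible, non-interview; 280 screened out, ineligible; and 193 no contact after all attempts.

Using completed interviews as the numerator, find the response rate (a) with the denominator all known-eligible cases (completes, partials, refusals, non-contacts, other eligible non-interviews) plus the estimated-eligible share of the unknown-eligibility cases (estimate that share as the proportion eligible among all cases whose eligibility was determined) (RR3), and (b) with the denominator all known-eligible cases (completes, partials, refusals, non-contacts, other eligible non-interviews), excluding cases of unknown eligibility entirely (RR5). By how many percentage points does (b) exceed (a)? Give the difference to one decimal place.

12.9

Num: 299
Eligible (known): 299 + 26 + 110 + 193 + 38 = 666
e = 666 / (666 + 280) = 666 / 946 = 0.7040
e × U: 0.7040 × 382 = 268.93
Base: 666 + 268.93 = 934.93
RR3 = 299 / 934.93 = 0.3198
Base: 299 + 26 + 110 + 193 + 38 = 666
RR5 = 299 / 666 = 0.4489
Difference = 44.89 − 31.98 = 12.91 percentage points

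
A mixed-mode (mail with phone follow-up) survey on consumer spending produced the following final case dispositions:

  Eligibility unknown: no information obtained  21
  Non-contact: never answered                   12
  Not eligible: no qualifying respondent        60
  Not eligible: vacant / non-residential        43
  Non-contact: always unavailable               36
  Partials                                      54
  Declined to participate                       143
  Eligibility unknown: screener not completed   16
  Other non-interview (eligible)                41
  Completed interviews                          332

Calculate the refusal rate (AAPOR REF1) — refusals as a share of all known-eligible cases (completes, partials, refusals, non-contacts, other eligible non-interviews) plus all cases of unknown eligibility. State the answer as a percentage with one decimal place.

21.8%

Never reached = 12 + 36 = 48
Unknown if eligible = 16 + 21 = 37
Ineligible = 60 + 43 = 103
Top: 143
Base: 332 + 54 + 143 + 48 + 41 + 37 = 655
REF1 = 143 / 655 = 0.2183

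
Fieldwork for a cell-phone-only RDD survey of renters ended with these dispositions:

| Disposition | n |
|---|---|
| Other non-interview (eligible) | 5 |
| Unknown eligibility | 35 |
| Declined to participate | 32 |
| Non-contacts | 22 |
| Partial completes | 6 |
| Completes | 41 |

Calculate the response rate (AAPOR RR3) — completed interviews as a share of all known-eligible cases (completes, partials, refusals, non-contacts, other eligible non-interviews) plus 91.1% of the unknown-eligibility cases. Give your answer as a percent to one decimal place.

Num: 41
Determined eligible: 41 + 6 + 32 + 22 + 5 = 106
e × U: 0.9110 × 35 = 31.89
Denominator: 106 + 31.89 = 137.89
RR3 = 41 / 137.89 = 0.2973

29.7%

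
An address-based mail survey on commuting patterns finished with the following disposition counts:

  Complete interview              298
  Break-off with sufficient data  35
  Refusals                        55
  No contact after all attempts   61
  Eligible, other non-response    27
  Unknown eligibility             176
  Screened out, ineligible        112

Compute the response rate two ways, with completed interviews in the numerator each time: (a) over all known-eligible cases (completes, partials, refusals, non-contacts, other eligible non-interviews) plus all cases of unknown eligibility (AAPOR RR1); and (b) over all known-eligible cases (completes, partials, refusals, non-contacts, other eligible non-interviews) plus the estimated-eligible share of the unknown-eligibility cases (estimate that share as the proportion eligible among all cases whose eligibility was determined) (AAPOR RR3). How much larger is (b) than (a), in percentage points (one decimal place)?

2.5

Num: 298
Base: 298 + 35 + 55 + 61 + 27 + 176 = 652
RR1 = 298 / 652 = 0.4571
Known eligible: 298 + 35 + 55 + 61 + 27 = 476
e = 476 / (476 + 112) = 476 / 588 = 0.8095
e × U: 0.8095 × 176 = 142.47
Base: 476 + 142.47 = 618.47
RR3 = 298 / 618.47 = 0.4818
Difference = 48.18 − 45.71 = 2.47 percentage points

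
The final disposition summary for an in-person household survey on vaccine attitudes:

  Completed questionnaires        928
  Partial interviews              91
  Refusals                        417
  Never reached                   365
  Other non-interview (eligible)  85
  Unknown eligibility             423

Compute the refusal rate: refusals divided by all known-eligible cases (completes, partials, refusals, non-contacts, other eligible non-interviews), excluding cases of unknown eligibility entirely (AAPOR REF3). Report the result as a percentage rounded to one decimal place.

22.1%

Numerator = 417
Denom = 928 + 91 + 417 + 365 + 85 = 1886
REF3 = 417 / 1886 = 0.2211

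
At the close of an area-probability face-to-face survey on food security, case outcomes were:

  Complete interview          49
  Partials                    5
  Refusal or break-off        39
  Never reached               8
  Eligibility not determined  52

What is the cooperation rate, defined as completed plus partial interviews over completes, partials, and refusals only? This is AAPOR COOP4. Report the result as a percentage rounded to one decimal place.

Num → 49 + 5 = 54
Denom → 49 + 5 + 39 = 93
COOP4 = 54 / 93 = 0.5806

58.1%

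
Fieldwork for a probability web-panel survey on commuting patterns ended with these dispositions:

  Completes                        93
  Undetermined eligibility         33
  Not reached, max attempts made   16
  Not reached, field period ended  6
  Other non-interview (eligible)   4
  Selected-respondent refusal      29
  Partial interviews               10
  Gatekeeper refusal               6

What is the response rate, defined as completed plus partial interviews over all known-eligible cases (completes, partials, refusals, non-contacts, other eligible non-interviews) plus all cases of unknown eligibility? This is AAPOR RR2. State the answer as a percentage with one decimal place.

52.3%

Refusals = 6 + 29 = 35
Never reached = 6 + 16 = 22
Num → 93 + 10 = 103
Denominator → 93 + 10 + 35 + 22 + 4 + 33 = 197
RR2 = 103 / 197 = 0.5228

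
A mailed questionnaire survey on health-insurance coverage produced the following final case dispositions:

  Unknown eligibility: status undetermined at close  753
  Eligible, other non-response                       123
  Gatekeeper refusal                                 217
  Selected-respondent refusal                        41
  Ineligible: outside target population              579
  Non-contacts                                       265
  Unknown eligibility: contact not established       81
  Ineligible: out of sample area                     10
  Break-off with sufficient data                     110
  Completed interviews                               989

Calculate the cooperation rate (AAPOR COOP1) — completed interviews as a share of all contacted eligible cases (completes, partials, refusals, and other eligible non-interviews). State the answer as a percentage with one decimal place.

66.8%

Refused = 217 + 41 = 258
Unknown eligibility = 81 + 753 = 834
Out of scope = 579 + 10 = 589
Top = 989
Denominator = 989 + 110 + 258 + 123 = 1480
COOP1 = 989 / 1480 = 0.6682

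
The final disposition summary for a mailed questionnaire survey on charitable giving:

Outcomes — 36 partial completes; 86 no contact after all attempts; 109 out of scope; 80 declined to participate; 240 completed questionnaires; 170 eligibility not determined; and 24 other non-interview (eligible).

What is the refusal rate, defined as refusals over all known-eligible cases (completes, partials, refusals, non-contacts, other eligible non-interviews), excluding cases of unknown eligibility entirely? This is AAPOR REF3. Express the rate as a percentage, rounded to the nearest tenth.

Numerator = 80
Denominator = 240 + 36 + 80 + 86 + 24 = 466
REF3 = 80 / 466 = 0.1717

17.2%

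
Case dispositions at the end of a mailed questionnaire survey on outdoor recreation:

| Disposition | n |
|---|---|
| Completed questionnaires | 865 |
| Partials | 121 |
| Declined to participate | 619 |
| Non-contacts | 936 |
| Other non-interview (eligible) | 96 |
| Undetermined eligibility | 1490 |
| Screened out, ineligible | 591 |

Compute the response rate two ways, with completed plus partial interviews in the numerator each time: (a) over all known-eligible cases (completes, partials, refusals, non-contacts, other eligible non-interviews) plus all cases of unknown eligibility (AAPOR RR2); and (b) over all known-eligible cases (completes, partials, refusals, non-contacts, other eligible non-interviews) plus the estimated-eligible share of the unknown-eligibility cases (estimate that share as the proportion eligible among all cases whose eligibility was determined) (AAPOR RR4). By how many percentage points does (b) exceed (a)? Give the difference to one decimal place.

Numerator = 865 + 121 = 986
Base = 865 + 121 + 619 + 936 + 96 + 1490 = 4127
RR2 = 986 / 4127 = 0.2389
Determined eligible = 865 + 121 + 619 + 936 + 96 = 2637
e = 2637 / (2637 + 591) = 2637 / 3228 = 0.8169
Eligible share of unknowns = 0.8169 × 1490 = 1217.18
Base = 2637 + 1217.18 = 3854.18
RR4 = 986 / 3854.18 = 0.2558
Difference = 25.58 − 23.89 = 1.69 percentage points

1.7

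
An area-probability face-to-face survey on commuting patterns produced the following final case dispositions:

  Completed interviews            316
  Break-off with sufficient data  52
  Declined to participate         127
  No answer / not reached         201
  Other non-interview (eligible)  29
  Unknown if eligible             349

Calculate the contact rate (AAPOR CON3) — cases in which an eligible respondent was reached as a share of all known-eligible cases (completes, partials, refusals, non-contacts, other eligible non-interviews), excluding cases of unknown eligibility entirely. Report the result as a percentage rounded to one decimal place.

Numerator = 316 + 52 + 127 + 29 = 524
Denom = 316 + 52 + 127 + 201 + 29 = 725
CON3 = 524 / 725 = 0.7228

72.3%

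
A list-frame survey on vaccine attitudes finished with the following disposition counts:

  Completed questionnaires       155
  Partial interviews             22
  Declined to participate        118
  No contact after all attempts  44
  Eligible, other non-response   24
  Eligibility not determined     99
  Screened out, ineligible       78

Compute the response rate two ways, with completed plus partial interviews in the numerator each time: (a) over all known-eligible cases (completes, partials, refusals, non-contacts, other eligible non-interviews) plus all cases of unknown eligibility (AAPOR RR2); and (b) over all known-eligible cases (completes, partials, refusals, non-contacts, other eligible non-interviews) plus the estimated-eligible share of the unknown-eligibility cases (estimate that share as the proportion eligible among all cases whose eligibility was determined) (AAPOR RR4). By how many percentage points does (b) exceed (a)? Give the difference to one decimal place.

1.5

Numerator: 155 + 22 = 177
Base: 155 + 22 + 118 + 44 + 24 + 99 = 462
RR2 = 177 / 462 = 0.3831
Known eligible: 155 + 22 + 118 + 44 + 24 = 363
e = 363 / (363 + 78) = 363 / 441 = 0.8231
e × U: 0.8231 × 99 = 81.49
Base: 363 + 81.49 = 444.49
RR4 = 177 / 444.49 = 0.3982
Difference = 39.82 − 38.31 = 1.51 percentage points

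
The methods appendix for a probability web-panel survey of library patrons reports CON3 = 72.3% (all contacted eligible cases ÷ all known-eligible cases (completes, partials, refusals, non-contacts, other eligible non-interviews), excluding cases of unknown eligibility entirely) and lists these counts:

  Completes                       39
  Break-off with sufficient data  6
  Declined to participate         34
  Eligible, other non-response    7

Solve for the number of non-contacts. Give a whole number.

Numerator = 39 + 6 + 34 + 7 = 86
CON3 = 86 / D = 0.723
D = 86 / 0.723 = 118.9
Other denominator terms total 86
non-contacts = 118.9 − 86 ≈ 33

33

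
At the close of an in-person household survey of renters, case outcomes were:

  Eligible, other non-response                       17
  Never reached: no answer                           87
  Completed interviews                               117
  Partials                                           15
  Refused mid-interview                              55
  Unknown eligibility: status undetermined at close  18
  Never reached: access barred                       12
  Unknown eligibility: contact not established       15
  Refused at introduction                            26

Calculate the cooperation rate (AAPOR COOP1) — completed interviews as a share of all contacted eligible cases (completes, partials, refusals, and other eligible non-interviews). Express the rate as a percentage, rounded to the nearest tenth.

Refusals = 26 + 55 = 81
No answer / not reached = 87 + 12 = 99
Unknown eligibility = 15 + 18 = 33
Numerator → 117
Denominator → 117 + 15 + 81 + 17 = 230
COOP1 = 117 / 230 = 0.5087

50.9%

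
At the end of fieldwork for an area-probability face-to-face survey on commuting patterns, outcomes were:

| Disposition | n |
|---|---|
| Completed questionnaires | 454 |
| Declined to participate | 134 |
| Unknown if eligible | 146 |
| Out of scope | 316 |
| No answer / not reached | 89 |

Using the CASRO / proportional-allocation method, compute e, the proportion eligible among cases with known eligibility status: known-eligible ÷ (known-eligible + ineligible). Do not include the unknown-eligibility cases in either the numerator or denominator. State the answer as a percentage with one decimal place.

Determined eligible: 454 + 134 + 89 = 677
e = 677 / (677 + 316) = 677 / 993 = 0.6818

68.2%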